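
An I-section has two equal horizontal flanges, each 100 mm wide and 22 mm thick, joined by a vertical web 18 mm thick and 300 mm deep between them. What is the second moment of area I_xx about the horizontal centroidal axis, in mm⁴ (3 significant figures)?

I_xx ≈ 1.55 × 10⁸ mm⁴

Treat the section as a set of non-overlapping primitives; coordinates are from the bounding-box lower-left.
Bottom flange: 100 × 22, A = 2 200 mm², y = 11 mm, Ī = 88 733 mm⁴.
Web: 18 × 300, A = 5 400 mm², y = 172 mm, Ī = 40 500 000 mm⁴.
Top flange: 100 × 22, A = 2 200 mm², y = 333 mm, Ī = 88 733 mm⁴.
By symmetry the centroid is at mid-height, ȳ = 172 mm.
Transfer each piece to the horizontal centroidal axis using Ī + A·d² with d = y − 172:
  bottom flange: d = -161 mm → contributes +57 114 933 mm⁴
  web: d = 0 mm → contributes +40 500 000 mm⁴
  top flange: d = 161 mm → contributes +57 114 933 mm⁴
Total I = 154 729 867 mm⁴.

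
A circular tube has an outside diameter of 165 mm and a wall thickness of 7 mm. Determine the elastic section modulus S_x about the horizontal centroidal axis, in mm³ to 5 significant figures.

S_x ≈ 1.3168 × 10⁵ mm³

Break the section into simple shapes (no overlaps), measuring from the bottom-left corner of the bounding box.
Outer circle: ⌀165, A = 21382.46 mm², y = 82.5 mm, Ī = 36 383 601 mm⁴.
Bore (subtracted): ⌀151, A = 17907.86 mm², y = 82.5 mm, Ī = 25 519 825 mm⁴.
By symmetry the centroid is at mid-height, ȳ = 82.5 mm.
All pieces are centred on the horizontal centroidal axis, so I = ΣĪ (holes subtracted) = 10 863 776 mm⁴.
Extreme fibre distance c = 82.5 mm; S = I/c = 131682.1 mm³.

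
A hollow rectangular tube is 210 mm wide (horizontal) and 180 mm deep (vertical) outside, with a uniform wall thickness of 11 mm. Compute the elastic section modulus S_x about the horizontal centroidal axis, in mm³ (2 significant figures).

Decompose the section into non-overlapping parts with the origin at the bottom-left of its bounding rectangle.
Outer rectangle: 210 × 180, A = 37 800 mm², y = 90 mm, Ī = 102 060 000 mm⁴.
Inner void (subtracted): 188 × 158, A = 29 704 mm², y = 90 mm, Ī = 61 794 221 mm⁴.
By symmetry the centroid is at mid-height, ȳ = 90 mm.
All pieces are centred on the horizontal centroidal axis, so I = ΣĪ (holes subtracted) = 40 265 779 mm⁴.
Extreme fibre distance c = 90 mm; S = I/c = 447 398 mm³.

S_x ≈ 4.5 × 10⁵ mm³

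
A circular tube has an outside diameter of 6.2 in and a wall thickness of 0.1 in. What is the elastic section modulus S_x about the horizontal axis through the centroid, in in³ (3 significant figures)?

Treat the section as a set of non-overlapping primitives; coordinates are from the bounding-box lower-left.
Outer circle: ⌀6.2, A = 30.191 in², y = 3.1 in, Ī = 72.533 in⁴.
Bore (subtracted): ⌀6, A = 28.274 in², y = 3.1 in, Ī = 63.617 in⁴.
By symmetry the centroid is at mid-height, ȳ = 3.1 in.
All pieces are centred on the horizontal axis through the centroid, so I = ΣĪ (holes subtracted) = 8.9159 in⁴.
Extreme fibre distance c = 3.1 in; S = I/c = 2.8761 in³.

S_x ≈ 2.88 in³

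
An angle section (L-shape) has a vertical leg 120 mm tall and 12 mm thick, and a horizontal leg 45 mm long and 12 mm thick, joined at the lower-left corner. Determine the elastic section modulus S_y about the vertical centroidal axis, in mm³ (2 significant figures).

S_y ≈ 6200 mm³

Split into non-overlapping primitives; take the origin at the lower-left of the bounding box.
Vertical leg: 12 × 120, A = 1 440 mm², x = 6 mm, Ī = 17 280 mm⁴.
Horizontal leg (remainder): 33 × 12, A = 396 mm², x = 28.5 mm, Ī = 35 937 mm⁴.
Centroid: x̄ = ΣA·x / ΣA = 10.85 mm.
Transfer each piece to the vertical centroidal axis using Ī + A·d² with d = x − 10.85:
  vertical leg: d = -4.853 mm → contributes +51 193 mm⁴
  horizontal leg (remainder): d = 17.65 mm → contributes +159 259 mm⁴
Total I = 210 452 mm⁴.
Extreme fibre distance c = 34.15 mm; S = I/c = 6 163 mm³.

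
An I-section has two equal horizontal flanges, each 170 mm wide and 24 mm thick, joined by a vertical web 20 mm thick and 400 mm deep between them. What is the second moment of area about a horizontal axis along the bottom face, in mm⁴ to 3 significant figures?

I_base ≈ 1.28 × 10⁹ mm⁴

Split into non-overlapping primitives; take the origin at the lower-left of the bounding box.
Bottom flange: 170 × 24, A = 4 080 mm², y = 12 mm, Ī = 195 840 mm⁴.
Web: 20 × 400, A = 8 000 mm², y = 224 mm, Ī = 106 666 667 mm⁴.
Top flange: 170 × 24, A = 4 080 mm², y = 436 mm, Ī = 195 840 mm⁴.
Transfer each piece to the bottom edge using Ī + A·d² with d = y − 0:
  bottom flange: d = 12 mm → contributes +783 360 mm⁴
  web: d = 224 mm → contributes +508 074 667 mm⁴
  top flange: d = 436 mm → contributes +775 787 520 mm⁴
Total I = 1 284 645 547 mm⁴.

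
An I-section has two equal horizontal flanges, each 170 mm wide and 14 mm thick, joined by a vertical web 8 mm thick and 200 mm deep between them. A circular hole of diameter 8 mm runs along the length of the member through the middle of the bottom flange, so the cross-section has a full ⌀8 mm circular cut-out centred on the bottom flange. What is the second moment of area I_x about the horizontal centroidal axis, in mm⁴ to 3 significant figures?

Break the section into simple shapes (no overlaps), measuring from the bottom-left corner of the bounding box.
Bottom flange: 170 × 14, A = 2 380 mm², y = 7 mm, Ī = 38 873 mm⁴.
Web: 8 × 200, A = 1 600 mm², y = 114 mm, Ī = 5 333 333 mm⁴.
Top flange: 170 × 14, A = 2 380 mm², y = 221 mm, Ī = 38 873 mm⁴.
Hole (subtracted): ⌀8, A = 50.265 mm², y = 7 mm, Ī = 201.06 mm⁴.
Centroid: ȳ = ΣA·y / ΣA = 114.85 mm.
Transfer each piece to the horizontal centroidal axis using Ī + A·d² with d = y − 114.85:
  bottom flange: d = -107.85 mm → contributes +27 723 366 mm⁴
  web: d = -0.8524 mm → contributes +5 334 496 mm⁴
  top flange: d = 106.15 mm → contributes +26 855 079 mm⁴
  hole: d = -107.85 mm → contributes −584 896 mm⁴
Total I = 59 328 045 mm⁴.

I_x ≈ 5.93 × 10⁷ mm⁴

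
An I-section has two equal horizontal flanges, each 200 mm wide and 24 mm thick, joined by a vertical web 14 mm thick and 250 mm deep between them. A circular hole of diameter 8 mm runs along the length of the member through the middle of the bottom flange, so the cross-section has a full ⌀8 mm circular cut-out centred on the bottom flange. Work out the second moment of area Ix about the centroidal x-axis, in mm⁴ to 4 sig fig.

Treat the section as a set of non-overlapping primitives; coordinates are from the bounding-box lower-left.
Bottom flange: 200 × 24, A = 4 800 mm², y = 12 mm, Ī = 230 400 mm⁴.
Web: 14 × 250, A = 3 500 mm², y = 149 mm, Ī = 18 229 167 mm⁴.
Top flange: 200 × 24, A = 4 800 mm², y = 286 mm, Ī = 230 400 mm⁴.
Hole (subtracted): ⌀8, A = 50.2655 mm², y = 12 mm, Ī = 201.062 mm⁴.
Centroid: ȳ = ΣA·y / ΣA = 149.528 mm.
Transfer each piece to the centroidal x-axis using Ī + A·d² with d = y − 149.528:
  bottom flange: d = -137.528 mm → contributes +91 016 970 mm⁴
  web: d = -0.527702 mm → contributes +18 230 141 mm⁴
  top flange: d = 136.472 mm → contributes +89 628 903 mm⁴
  hole: d = -137.528 mm → contributes −950 916 mm⁴
Total I = 197 925 099 mm⁴.

Ix ≈ 1.979 × 10⁸ mm⁴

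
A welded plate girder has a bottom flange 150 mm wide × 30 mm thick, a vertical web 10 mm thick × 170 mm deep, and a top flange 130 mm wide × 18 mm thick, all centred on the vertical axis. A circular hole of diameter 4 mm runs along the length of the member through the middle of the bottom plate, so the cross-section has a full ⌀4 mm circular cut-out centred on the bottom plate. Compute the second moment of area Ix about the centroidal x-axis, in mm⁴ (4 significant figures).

Split into non-overlapping primitives; take the origin at the lower-left of the bounding box.
Bottom plate: 150 × 30, A = 4 500 mm², y = 15 mm, Ī = 337 500 mm⁴.
Web plate: 10 × 170, A = 1 700 mm², y = 115 mm, Ī = 4 094 167 mm⁴.
Top plate: 130 × 18, A = 2 340 mm², y = 209 mm, Ī = 63 180 mm⁴.
Hole (subtracted): ⌀4, A = 12.5664 mm², y = 15 mm, Ī = 12.5664 mm⁴.
Centroid: ȳ = ΣA·y / ΣA = 88.1709 mm.
Transfer each piece to the centroidal x-axis using Ī + A·d² with d = y − 88.1709:
  bottom plate: d = -73.1709 mm → contributes +24 430 413 mm⁴
  web plate: d = 26.8291 mm → contributes +5 317 828 mm⁴
  top plate: d = 120.829 mm → contributes +34 226 411 mm⁴
  hole: d = -73.1709 mm → contributes −67292.7 mm⁴
Total I = 63 907 359 mm⁴.

Ix ≈ 6.391 × 10⁷ mm⁴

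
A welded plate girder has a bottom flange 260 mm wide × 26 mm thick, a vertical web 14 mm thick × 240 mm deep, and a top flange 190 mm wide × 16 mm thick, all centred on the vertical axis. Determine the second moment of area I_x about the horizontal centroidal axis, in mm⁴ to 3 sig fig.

Treat the section as a set of non-overlapping primitives; coordinates are from the bounding-box lower-left.
Bottom plate: 260 × 26, A = 6 760 mm², y = 13 mm, Ī = 380 813 mm⁴.
Web plate: 14 × 240, A = 3 360 mm², y = 146 mm, Ī = 16 128 000 mm⁴.
Top plate: 190 × 16, A = 3 040 mm², y = 274 mm, Ī = 64 853 mm⁴.
Centroid: ȳ = ΣA·y / ΣA = 107.25 mm.
Transfer each piece to the horizontal centroidal axis using Ī + A·d² with d = y − 107.25:
  bottom plate: d = -94.249 mm → contributes +60 429 348 mm⁴
  web plate: d = 38.751 mm → contributes +21 173 448 mm⁴
  top plate: d = 166.75 mm → contributes +84 594 534 mm⁴
Total I = 166 197 329 mm⁴.

I_x ≈ 1.66 × 10⁸ mm⁴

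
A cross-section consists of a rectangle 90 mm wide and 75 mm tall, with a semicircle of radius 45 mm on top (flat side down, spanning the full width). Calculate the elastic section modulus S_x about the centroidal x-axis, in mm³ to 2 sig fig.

S_x ≈ 1.6 × 10⁵ mm³

Decompose the section into non-overlapping parts with the origin at the bottom-left of its bounding rectangle.
Rectangular body: 90 × 75, A = 6 750 mm², y = 37.5 mm, Ī = 3 164 063 mm⁴.
Semicircular cap: semicircle r = 45, A = 3 181 mm², y = 94.1 mm, Ī = 450 072 mm⁴.
Centroid: ȳ = ΣA·y / ΣA = 55.63 mm.
Transfer each piece to the centroidal x-axis using Ī + A·d² with d = y − 55.63:
  rectangular body: d = -18.13 mm → contributes +5 382 417 mm⁴
  semicircular cap: d = 38.47 mm → contributes +5 157 566 mm⁴
Total I = 10 539 983 mm⁴.
Extreme fibre distance c = 64.37 mm; S = I/c = 163 737 mm³.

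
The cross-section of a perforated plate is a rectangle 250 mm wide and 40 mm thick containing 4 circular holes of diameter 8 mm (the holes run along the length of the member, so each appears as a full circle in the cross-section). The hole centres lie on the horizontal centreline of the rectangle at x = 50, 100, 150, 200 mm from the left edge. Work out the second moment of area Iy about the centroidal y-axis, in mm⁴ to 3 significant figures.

Split into non-overlapping primitives; take the origin at the lower-left of the bounding box.
Plate: 250 × 40, A = 10 000 mm², x = 125 mm, Ī = 52 083 333 mm⁴.
Hole 1 (subtracted): ⌀8, A = 50.265 mm², x = 50 mm, Ī = 201.06 mm⁴.
Hole 2 (subtracted): ⌀8, A = 50.265 mm², x = 100 mm, Ī = 201.06 mm⁴.
Hole 3 (subtracted): ⌀8, A = 50.265 mm², x = 150 mm, Ī = 201.06 mm⁴.
Hole 4 (subtracted): ⌀8, A = 50.265 mm², x = 200 mm, Ī = 201.06 mm⁴.
By symmetry the centroid is at mid-width, x̄ = 125 mm.
Transfer each piece to the centroidal y-axis using Ī + A·d² with d = x − 125:
  plate: d = 0 mm → contributes +52 083 333 mm⁴
  hole 1: d = -75 mm → contributes −282 944 mm⁴
  hole 2: d = -25 mm → contributes −31 617 mm⁴
  hole 3: d = 25 mm → contributes −31 617 mm⁴
  hole 4: d = 75 mm → contributes −282 944 mm⁴
Total I = 51 454 211 mm⁴.

Iy ≈ 5.15 × 10⁷ mm⁴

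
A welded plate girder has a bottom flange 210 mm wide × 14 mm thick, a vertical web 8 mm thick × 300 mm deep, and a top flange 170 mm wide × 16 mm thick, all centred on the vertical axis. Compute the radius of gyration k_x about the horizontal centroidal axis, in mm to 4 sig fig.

Break the section into simple shapes (no overlaps), measuring from the bottom-left corner of the bounding box.
Bottom plate: 210 × 14, A = 2 940 mm², y = 7 mm, Ī = 48 020 mm⁴.
Web plate: 8 × 300, A = 2 400 mm², y = 164 mm, Ī = 18 000 000 mm⁴.
Top plate: 170 × 16, A = 2 720 mm², y = 322 mm, Ī = 58026.7 mm⁴.
Centroid: ȳ = ΣA·y / ΣA = 160.052 mm.
Transfer each piece to the horizontal centroidal axis using Ī + A·d² with d = y − 160.052:
  bottom plate: d = -153.052 mm → contributes +68 917 367 mm⁴
  web plate: d = 3.94789 mm → contributes +18 037 406 mm⁴
  top plate: d = 161.948 mm → contributes +71 395 791 mm⁴
Total I = 158 350 565 mm⁴.
Radius of gyration: k = √(I/A) = √(158 350 565 / 8 060) = 140.166 mm.

k_x ≈ 140.2 mm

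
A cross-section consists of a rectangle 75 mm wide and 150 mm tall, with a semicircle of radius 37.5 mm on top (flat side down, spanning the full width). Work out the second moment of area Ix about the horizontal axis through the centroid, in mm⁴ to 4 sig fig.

Treat the section as a set of non-overlapping primitives; coordinates are from the bounding-box lower-left.
Rectangular body: 75 × 150, A = 11 250 mm², y = 75 mm, Ī = 21 093 750 mm⁴.
Semicircular cap: semicircle r = 37.5, A = 2208.93 mm², y = 165.915 mm, Ī = 217 049 mm⁴.
Centroid: ȳ = ΣA·y / ΣA = 89.9214 mm.
Transfer each piece to the horizontal axis through the centroid using Ī + A·d² with d = y − 89.9214:
  rectangular body: d = -14.9214 mm → contributes +23 598 544 mm⁴
  semicircular cap: d = 75.9941 mm → contributes +12 973 857 mm⁴
Total I = 36 572 401 mm⁴.

Ix ≈ 3.657 × 10⁷ mm⁴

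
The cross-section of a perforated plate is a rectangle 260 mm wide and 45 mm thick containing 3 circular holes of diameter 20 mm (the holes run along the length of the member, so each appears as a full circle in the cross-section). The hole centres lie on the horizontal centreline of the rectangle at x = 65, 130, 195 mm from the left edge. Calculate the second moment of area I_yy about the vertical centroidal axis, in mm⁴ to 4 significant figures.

I_yy ≈ 6.323 × 10⁷ mm⁴

Split into non-overlapping primitives; take the origin at the lower-left of the bounding box.
Plate: 260 × 45, A = 11 700 mm², x = 130 mm, Ī = 65 910 000 mm⁴.
Hole 1 (subtracted): ⌀20, A = 314.159 mm², x = 65 mm, Ī = 7853.98 mm⁴.
Hole 2 (subtracted): ⌀20, A = 314.159 mm², x = 130 mm, Ī = 7853.98 mm⁴.
Hole 3 (subtracted): ⌀20, A = 314.159 mm², x = 195 mm, Ī = 7853.98 mm⁴.
By symmetry the centroid is at mid-width, x̄ = 130 mm.
Transfer each piece to the vertical centroidal axis using Ī + A·d² with d = x − 130:
  plate: d = 0 mm → contributes +65 910 000 mm⁴
  hole 1: d = -65 mm → contributes −1 335 177 mm⁴
  hole 2: d = 0 mm → contributes −7853.98 mm⁴
  hole 3: d = 65 mm → contributes −1 335 177 mm⁴
Total I = 63 231 792 mm⁴.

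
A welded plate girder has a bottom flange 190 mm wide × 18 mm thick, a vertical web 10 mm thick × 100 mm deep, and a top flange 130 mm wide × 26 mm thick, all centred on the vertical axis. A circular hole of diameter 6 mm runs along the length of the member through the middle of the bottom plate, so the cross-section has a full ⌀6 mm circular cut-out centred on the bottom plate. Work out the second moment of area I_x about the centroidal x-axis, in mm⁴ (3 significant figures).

Break the section into simple shapes (no overlaps), measuring from the bottom-left corner of the bounding box.
Bottom plate: 190 × 18, A = 3 420 mm², y = 9 mm, Ī = 92 340 mm⁴.
Web plate: 10 × 100, A = 1 000 mm², y = 68 mm, Ī = 833 333 mm⁴.
Top plate: 130 × 26, A = 3 380 mm², y = 131 mm, Ī = 190 407 mm⁴.
Hole (subtracted): ⌀6, A = 28.274 mm², y = 9 mm, Ī = 63.617 mm⁴.
Centroid: ȳ = ΣA·y / ΣA = 69.651 mm.
Transfer each piece to the centroidal x-axis using Ī + A·d² with d = y − 69.651:
  bottom plate: d = -60.651 mm → contributes +12 672 803 mm⁴
  web plate: d = -1.6506 mm → contributes +836 058 mm⁴
  top plate: d = 61.349 mm → contributes +12 911 869 mm⁴
  hole: d = -60.651 mm → contributes −104 071 mm⁴
Total I = 26 316 659 mm⁴.

I_x ≈ 2.63 × 10⁷ mm⁴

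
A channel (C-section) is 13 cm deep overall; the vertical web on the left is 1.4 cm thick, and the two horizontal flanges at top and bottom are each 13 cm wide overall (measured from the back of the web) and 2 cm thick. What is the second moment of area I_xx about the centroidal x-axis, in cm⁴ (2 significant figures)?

Treat the section as a set of non-overlapping primitives; coordinates are from the bounding-box lower-left.
Web: 1.4 × 13, A = 18.2 cm², y = 6.5 cm, Ī = 256.3 cm⁴.
Top flange (beyond web): 11.6 × 2, A = 23.2 cm², y = 12 cm, Ī = 7.733 cm⁴.
Bottom flange (beyond web): 11.6 × 2, A = 23.2 cm², y = 1 cm, Ī = 7.733 cm⁴.
By symmetry the centroid is at mid-height, ȳ = 6.5 cm.
Transfer each piece to the centroidal x-axis using Ī + A·d² with d = y − 6.5:
  web: d = 0 cm → contributes +256.3 cm⁴
  top flange (beyond web): d = 5.5 cm → contributes +709.5 cm⁴
  bottom flange (beyond web): d = -5.5 cm → contributes +709.5 cm⁴
Total I = 1 675 cm⁴.

I_xx ≈ 1700 cm⁴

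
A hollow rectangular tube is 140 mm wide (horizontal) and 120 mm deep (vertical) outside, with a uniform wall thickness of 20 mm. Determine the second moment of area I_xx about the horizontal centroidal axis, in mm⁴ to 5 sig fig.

Treat the section as a set of non-overlapping primitives; coordinates are from the bounding-box lower-left.
Outer rectangle: 140 × 120, A = 16 800 mm², y = 60 mm, Ī = 20 160 000 mm⁴.
Inner void (subtracted): 100 × 80, A = 8 000 mm², y = 60 mm, Ī = 4 266 667 mm⁴.
By symmetry the centroid is at mid-height, ȳ = 60 mm.
All pieces are centred on the horizontal centroidal axis, so I = ΣĪ (holes subtracted) = 15 893 333 mm⁴.

I_xx ≈ 1.5893 × 10⁷ mm⁴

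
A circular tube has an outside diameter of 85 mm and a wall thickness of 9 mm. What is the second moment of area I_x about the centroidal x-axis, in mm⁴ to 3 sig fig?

I_x ≈ 1.57 × 10⁶ mm⁴

Split into non-overlapping primitives; take the origin at the lower-left of the bounding box.
Outer circle: ⌀85, A = 5674.5 mm², y = 42.5 mm, Ī = 2 562 392 mm⁴.
Bore (subtracted): ⌀67, A = 3525.7 mm², y = 42.5 mm, Ī = 989 166 mm⁴.
By symmetry the centroid is at mid-height, ȳ = 42.5 mm.
All pieces are centred on the centroidal x-axis, so I = ΣĪ (holes subtracted) = 1 573 226 mm⁴.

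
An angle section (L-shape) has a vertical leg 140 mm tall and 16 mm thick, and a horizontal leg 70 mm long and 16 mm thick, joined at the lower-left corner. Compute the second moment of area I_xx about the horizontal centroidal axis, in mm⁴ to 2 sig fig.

I_xx ≈ 6.1 × 10⁶ mm⁴

Break the section into simple shapes (no overlaps), measuring from the bottom-left corner of the bounding box.
Vertical leg: 16 × 140, A = 2 240 mm², y = 70 mm, Ī = 3 658 667 mm⁴.
Horizontal leg (remainder): 54 × 16, A = 864 mm², y = 8 mm, Ī = 18 432 mm⁴.
Centroid: ȳ = ΣA·y / ΣA = 52.74 mm.
Transfer each piece to the horizontal centroidal axis using Ī + A·d² with d = y − 52.74:
  vertical leg: d = 17.26 mm → contributes +4 325 804 mm⁴
  horizontal leg (remainder): d = -44.74 mm → contributes +1 748 048 mm⁴
Total I = 6 073 852 mm⁴.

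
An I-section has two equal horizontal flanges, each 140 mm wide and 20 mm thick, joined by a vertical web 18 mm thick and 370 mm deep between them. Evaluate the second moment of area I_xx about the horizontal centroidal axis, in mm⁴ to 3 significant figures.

I_xx ≈ 2.89 × 10⁸ mm⁴

Split into non-overlapping primitives; take the origin at the lower-left of the bounding box.
Bottom flange: 140 × 20, A = 2 800 mm², y = 10 mm, Ī = 93 333 mm⁴.
Web: 18 × 370, A = 6 660 mm², y = 205 mm, Ī = 75 979 500 mm⁴.
Top flange: 140 × 20, A = 2 800 mm², y = 400 mm, Ī = 93 333 mm⁴.
By symmetry the centroid is at mid-height, ȳ = 205 mm.
Transfer each piece to the horizontal centroidal axis using Ī + A·d² with d = y − 205:
  bottom flange: d = -195 mm → contributes +106 563 333 mm⁴
  web: d = 0 mm → contributes +75 979 500 mm⁴
  top flange: d = 195 mm → contributes +106 563 333 mm⁴
Total I = 289 106 167 mm⁴.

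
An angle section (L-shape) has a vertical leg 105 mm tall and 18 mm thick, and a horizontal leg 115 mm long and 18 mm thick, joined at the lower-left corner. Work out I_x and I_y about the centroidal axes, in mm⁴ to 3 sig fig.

Decompose the section into non-overlapping parts with the origin at the bottom-left of its bounding rectangle.
Vertical leg: 18 × 105, A = 1 890 mm², y = 52.5 mm, Ī = 1 736 438 mm⁴.
Horizontal leg (remainder): 97 × 18, A = 1 746 mm², y = 9 mm, Ī = 47 142 mm⁴.
Centroid: ȳ = ΣA·y / ΣA = 31.611 mm.
Transfer each piece to the centroidal x-axis using Ī + A·d² with d = y − 31.611:
  vertical leg: d = 20.889 mm → contributes +2 561 109 mm⁴
  horizontal leg (remainder): d = -22.611 mm → contributes +939 828 mm⁴
Total I = 3 500 937 mm⁴.
For the y-axis: x̄ = 36.611 mm.
Repeating about the centroidal y-axis gives I_y = 4 420 707 mm⁴.

I_x ≈ 3.50 × 10⁶ mm⁴, I_y ≈ 4.42 × 10⁶ mm⁴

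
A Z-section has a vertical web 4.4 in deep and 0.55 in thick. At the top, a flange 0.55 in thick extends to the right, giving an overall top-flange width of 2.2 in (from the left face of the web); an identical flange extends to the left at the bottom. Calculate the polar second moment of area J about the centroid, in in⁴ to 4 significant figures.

Break the section into simple shapes (no overlaps), measuring from the bottom-left corner of the bounding box.
Web: 0.55 × 4.4, A = 2.42 in², y = 2.2 in, Ī = 3.90427 in⁴.
Top flange (beyond web): 1.65 × 0.55, A = 0.9075 in², y = 4.125 in, Ī = 0.0228766 in⁴.
Bottom flange (beyond web): 1.65 × 0.55, A = 0.9075 in², y = 0.275 in, Ī = 0.0228766 in⁴.
Centroid: ȳ = ΣA·y / ΣA = 2.2 in.
Transfer each piece to the centroidal x-axis using Ī + A·d² with d = y − 2.2:
  web: d = 0 in → contributes +3.90427 in⁴
  top flange (beyond web): d = 1.925 in → contributes +3.38573 in⁴
  bottom flange (beyond web): d = -1.925 in → contributes +3.38573 in⁴
Total I = 10.6757 in⁴.
For the y-axis: x̄ = 1.925 in.
Repeating about the centroidal y-axis gives I_y = 2.66893 in⁴.
Polar second moment: J = I_x + I_y = 13.3447 in⁴.

J ≈ 13.34 in⁴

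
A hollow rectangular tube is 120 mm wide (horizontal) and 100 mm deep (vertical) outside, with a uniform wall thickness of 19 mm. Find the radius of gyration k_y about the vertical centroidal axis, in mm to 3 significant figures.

k_y ≈ 40.9 mm

Split into non-overlapping primitives; take the origin at the lower-left of the bounding box.
Outer rectangle: 120 × 100, A = 12 000 mm², x = 60 mm, Ī = 14 400 000 mm⁴.
Inner void (subtracted): 82 × 62, A = 5 084 mm², x = 60 mm, Ī = 2 848 735 mm⁴.
By symmetry the centroid is at mid-width, x̄ = 60 mm.
All pieces are centred on the vertical centroidal axis, so I = ΣĪ (holes subtracted) = 11 551 265 mm⁴.
Radius of gyration: k = √(I/A) = √(11 551 265 / 6 916) = 40.868 mm.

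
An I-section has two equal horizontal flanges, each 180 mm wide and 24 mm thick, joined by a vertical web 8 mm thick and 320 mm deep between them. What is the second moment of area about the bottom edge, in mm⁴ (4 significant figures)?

I_base ≈ 6.571 × 10⁸ mm⁴

Break the section into simple shapes (no overlaps), measuring from the bottom-left corner of the bounding box.
Bottom flange: 180 × 24, A = 4 320 mm², y = 12 mm, Ī = 207 360 mm⁴.
Web: 8 × 320, A = 2 560 mm², y = 184 mm, Ī = 21 845 333 mm⁴.
Top flange: 180 × 24, A = 4 320 mm², y = 356 mm, Ī = 207 360 mm⁴.
Transfer each piece to the bottom edge using Ī + A·d² with d = y − 0:
  bottom flange: d = 12 mm → contributes +829 440 mm⁴
  web: d = 184 mm → contributes +108 516 693 mm⁴
  top flange: d = 356 mm → contributes +547 706 880 mm⁴
Total I = 657 053 013 mm⁴.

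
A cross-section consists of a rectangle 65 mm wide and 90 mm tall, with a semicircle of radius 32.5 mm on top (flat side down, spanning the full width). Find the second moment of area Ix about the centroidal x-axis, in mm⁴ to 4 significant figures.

Ix ≈ 8.539 × 10⁶ mm⁴

Split into non-overlapping primitives; take the origin at the lower-left of the bounding box.
Rectangular body: 65 × 90, A = 5 850 mm², y = 45 mm, Ī = 3 948 750 mm⁴.
Semicircular cap: semicircle r = 32.5, A = 1659.15 mm², y = 103.793 mm, Ī = 122 452 mm⁴.
Centroid: ȳ = ΣA·y / ΣA = 57.9905 mm.
Transfer each piece to the centroidal x-axis using Ī + A·d² with d = y − 57.9905:
  rectangular body: d = -12.9905 mm → contributes +4 935 949 mm⁴
  semicircular cap: d = 45.803 mm → contributes +3 603 211 mm⁴
Total I = 8 539 160 mm⁴.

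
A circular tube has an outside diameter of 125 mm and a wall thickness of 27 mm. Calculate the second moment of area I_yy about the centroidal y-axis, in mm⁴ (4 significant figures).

I_yy ≈ 1.074 × 10⁷ mm⁴

Split into non-overlapping primitives; take the origin at the lower-left of the bounding box.
Outer circle: ⌀125, A = 12271.8 mm², x = 62.5 mm, Ī = 11 984 225 mm⁴.
Bore (subtracted): ⌀71, A = 3959.19 mm², x = 62.5 mm, Ī = 1 247 393 mm⁴.
By symmetry the centroid is at mid-width, x̄ = 62.5 mm.
All pieces are centred on the centroidal y-axis, so I = ΣĪ (holes subtracted) = 10 736 832 mm⁴.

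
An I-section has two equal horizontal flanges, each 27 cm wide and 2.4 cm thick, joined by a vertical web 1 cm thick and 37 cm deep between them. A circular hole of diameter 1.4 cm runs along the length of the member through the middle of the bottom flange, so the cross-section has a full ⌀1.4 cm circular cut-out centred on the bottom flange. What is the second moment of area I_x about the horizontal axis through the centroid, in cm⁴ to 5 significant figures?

I_x ≈ 5.3977 × 10⁴ cm⁴

Treat the section as a set of non-overlapping primitives; coordinates are from the bounding-box lower-left.
Bottom flange: 27 × 2.4, A = 64.8 cm², y = 1.2 cm, Ī = 31.104 cm⁴.
Web: 1 × 37, A = 37 cm², y = 20.9 cm, Ī = 4221.083 cm⁴.
Top flange: 27 × 2.4, A = 64.8 cm², y = 40.6 cm, Ī = 31.104 cm⁴.
Hole (subtracted): ⌀1.4, A = 1.53938 cm², y = 1.2 cm, Ī = 0.1885741 cm⁴.
Centroid: ȳ = ΣA·y / ΣA = 21.08373 cm.
Transfer each piece to the horizontal axis through the centroid using Ī + A·d² with d = y − 21.08373:
  bottom flange: d = -19.88373 cm → contributes +25650.6 cm⁴
  web: d = -0.1837252 cm → contributes +4222.332 cm⁴
  top flange: d = 19.51627 cm → contributes +24712.45 cm⁴
  hole: d = -19.88373 cm → contributes −608.8019 cm⁴
Total I = 53976.58 cm⁴.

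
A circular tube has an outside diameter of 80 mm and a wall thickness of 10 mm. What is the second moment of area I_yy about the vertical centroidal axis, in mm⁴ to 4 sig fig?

Decompose the section into non-overlapping parts with the origin at the bottom-left of its bounding rectangle.
Outer circle: ⌀80, A = 5026.55 mm², x = 40 mm, Ī = 2 010 619 mm⁴.
Bore (subtracted): ⌀60, A = 2827.43 mm², x = 40 mm, Ī = 636 173 mm⁴.
By symmetry the centroid is at mid-width, x̄ = 40 mm.
All pieces are centred on the vertical centroidal axis, so I = ΣĪ (holes subtracted) = 1 374 447 mm⁴.

I_yy ≈ 1.374 × 10⁶ mm⁴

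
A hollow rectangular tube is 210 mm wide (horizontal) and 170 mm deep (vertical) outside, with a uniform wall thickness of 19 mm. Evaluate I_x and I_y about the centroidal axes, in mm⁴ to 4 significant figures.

Decompose the section into non-overlapping parts with the origin at the bottom-left of its bounding rectangle.
Outer rectangle: 210 × 170, A = 35 700 mm², y = 85 mm, Ī = 85 977 500 mm⁴.
Inner void (subtracted): 172 × 132, A = 22 704 mm², y = 85 mm, Ī = 32 966 208 mm⁴.
By symmetry the centroid is at mid-height, ȳ = 85 mm.
All pieces are centred on the centroidal x-axis, so I = ΣĪ (holes subtracted) = 53 011 292 mm⁴.
Repeating about the centroidal y-axis gives I_y = 75 224 572 mm⁴.

I_x ≈ 5.301 × 10⁷ mm⁴, I_y ≈ 7.522 × 10⁷ mm⁴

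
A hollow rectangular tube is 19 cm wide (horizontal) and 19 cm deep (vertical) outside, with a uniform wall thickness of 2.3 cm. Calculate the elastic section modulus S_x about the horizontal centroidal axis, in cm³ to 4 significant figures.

S_x ≈ 766.0 cm³

Break the section into simple shapes (no overlaps), measuring from the bottom-left corner of the bounding box.
Outer rectangle: 19 × 19, A = 361 cm², y = 9.5 cm, Ī = 10860.1 cm⁴.
Inner void (subtracted): 14.4 × 14.4, A = 207.36 cm², y = 9.5 cm, Ī = 3583.18 cm⁴.
By symmetry the centroid is at mid-height, ȳ = 9.5 cm.
All pieces are centred on the horizontal centroidal axis, so I = ΣĪ (holes subtracted) = 7276.9 cm⁴.
Extreme fibre distance c = 9.5 cm; S = I/c = 765.99 cm³.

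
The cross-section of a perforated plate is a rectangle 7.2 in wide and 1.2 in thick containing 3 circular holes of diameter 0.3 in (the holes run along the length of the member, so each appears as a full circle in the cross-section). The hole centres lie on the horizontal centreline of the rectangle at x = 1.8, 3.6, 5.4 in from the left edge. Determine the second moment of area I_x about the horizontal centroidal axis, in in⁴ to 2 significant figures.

Split into non-overlapping primitives; take the origin at the lower-left of the bounding box.
Plate: 7.2 × 1.2, A = 8.64 in², y = 0.6 in, Ī = 1.037 in⁴.
Hole 1 (subtracted): ⌀0.3, A = 0.07069 in², y = 0.6 in, Ī = 0.0003976 in⁴.
Hole 2 (subtracted): ⌀0.3, A = 0.07069 in², y = 0.6 in, Ī = 0.0003976 in⁴.
Hole 3 (subtracted): ⌀0.3, A = 0.07069 in², y = 0.6 in, Ī = 0.0003976 in⁴.
By symmetry the centroid is at mid-height, ȳ = 0.6 in.
All pieces are centred on the horizontal centroidal axis, so I = ΣĪ (holes subtracted) = 1.036 in⁴.

I_x ≈ 1.0 in⁴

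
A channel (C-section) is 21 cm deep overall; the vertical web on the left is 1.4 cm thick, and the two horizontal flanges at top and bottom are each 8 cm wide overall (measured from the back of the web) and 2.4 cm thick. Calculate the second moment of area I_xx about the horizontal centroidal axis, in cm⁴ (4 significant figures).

Decompose the section into non-overlapping parts with the origin at the bottom-left of its bounding rectangle.
Web: 1.4 × 21, A = 29.4 cm², y = 10.5 cm, Ī = 1080.45 cm⁴.
Top flange (beyond web): 6.6 × 2.4, A = 15.84 cm², y = 19.8 cm, Ī = 7.6032 cm⁴.
Bottom flange (beyond web): 6.6 × 2.4, A = 15.84 cm², y = 1.2 cm, Ī = 7.6032 cm⁴.
By symmetry the centroid is at mid-height, ȳ = 10.5 cm.
Transfer each piece to the horizontal centroidal axis using Ī + A·d² with d = y − 10.5:
  web: d = 0 cm → contributes +1080.45 cm⁴
  top flange (beyond web): d = 9.3 cm → contributes +1377.6 cm⁴
  bottom flange (beyond web): d = -9.3 cm → contributes +1377.6 cm⁴
Total I = 3835.66 cm⁴.

I_xx ≈ 3836 cm⁴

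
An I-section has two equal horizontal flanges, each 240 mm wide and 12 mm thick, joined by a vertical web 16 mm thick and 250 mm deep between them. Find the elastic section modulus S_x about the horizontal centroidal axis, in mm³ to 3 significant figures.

S_x ≈ 8.74 × 10⁵ mm³

Treat the section as a set of non-overlapping primitives; coordinates are from the bounding-box lower-left.
Bottom flange: 240 × 12, A = 2 880 mm², y = 6 mm, Ī = 34 560 mm⁴.
Web: 16 × 250, A = 4 000 mm², y = 137 mm, Ī = 20 833 333 mm⁴.
Top flange: 240 × 12, A = 2 880 mm², y = 268 mm, Ī = 34 560 mm⁴.
By symmetry the centroid is at mid-height, ȳ = 137 mm.
Transfer each piece to the horizontal centroidal axis using Ī + A·d² with d = y − 137:
  bottom flange: d = -131 mm → contributes +49 458 240 mm⁴
  web: d = 0 mm → contributes +20 833 333 mm⁴
  top flange: d = 131 mm → contributes +49 458 240 mm⁴
Total I = 119 749 813 mm⁴.
Extreme fibre distance c = 137 mm; S = I/c = 874 086 mm³.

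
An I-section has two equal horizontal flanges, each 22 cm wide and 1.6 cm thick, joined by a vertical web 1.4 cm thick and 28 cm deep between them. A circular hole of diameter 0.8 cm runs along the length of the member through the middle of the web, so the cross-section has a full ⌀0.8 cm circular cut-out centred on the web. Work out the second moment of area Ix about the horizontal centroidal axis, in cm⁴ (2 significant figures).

Treat the section as a set of non-overlapping primitives; coordinates are from the bounding-box lower-left.
Bottom flange: 22 × 1.6, A = 35.2 cm², y = 0.8 cm, Ī = 7.509 cm⁴.
Web: 1.4 × 28, A = 39.2 cm², y = 15.6 cm, Ī = 2 561 cm⁴.
Top flange: 22 × 1.6, A = 35.2 cm², y = 30.4 cm, Ī = 7.509 cm⁴.
Hole (subtracted): ⌀0.8, A = 0.5027 cm², y = 15.6 cm, Ī = 0.02011 cm⁴.
By symmetry the centroid is at mid-height, ȳ = 15.6 cm.
Transfer each piece to the horizontal centroidal axis using Ī + A·d² with d = y − 15.6:
  bottom flange: d = -14.8 cm → contributes +7 718 cm⁴
  web: d = 0 cm → contributes +2 561 cm⁴
  top flange: d = 14.8 cm → contributes +7 718 cm⁴
  hole: d = 0 cm → contributes −0.02011 cm⁴
Total I = 17 996 cm⁴.

Ix ≈ 1.8 × 10⁴ cm⁴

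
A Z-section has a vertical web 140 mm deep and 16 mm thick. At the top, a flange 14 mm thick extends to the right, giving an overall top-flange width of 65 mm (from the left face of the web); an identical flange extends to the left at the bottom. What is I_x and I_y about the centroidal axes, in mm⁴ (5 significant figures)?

Treat the section as a set of non-overlapping primitives; coordinates are from the bounding-box lower-left.
Web: 16 × 140, A = 2 240 mm², y = 70 mm, Ī = 3 658 667 mm⁴.
Top flange (beyond web): 49 × 14, A = 686 mm², y = 133 mm, Ī = 11204.67 mm⁴.
Bottom flange (beyond web): 49 × 14, A = 686 mm², y = 7 mm, Ī = 11204.67 mm⁴.
Centroid: ȳ = ΣA·y / ΣA = 70 mm.
Transfer each piece to the centroidal x-axis using Ī + A·d² with d = y − 70:
  web: d = 0 mm → contributes +3 658 667 mm⁴
  top flange (beyond web): d = 63 mm → contributes +2 733 939 mm⁴
  bottom flange (beyond web): d = -63 mm → contributes +2 733 939 mm⁴
Total I = 9 126 544 mm⁴.
For the y-axis: x̄ = 57 mm.
Repeating about the centroidal y-axis gives I_y = 1 771 476 mm⁴.

I_x ≈ 9.1265 × 10⁶ mm⁴, I_y ≈ 1.7715 × 10⁶ mm⁴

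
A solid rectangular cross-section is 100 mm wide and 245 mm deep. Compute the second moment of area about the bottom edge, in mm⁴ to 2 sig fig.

I_base ≈ 4.9 × 10⁸ mm⁴

The section: 100 × 245, A = 24 500 mm², y = 122.5 mm, Ī = 122 551 042 mm⁴.
Transfer it to the bottom edge using Ī + A·d² with d = y − 0:
  the section: d = 122.5 mm → contributes +490 204 167 mm⁴
Total I = 490 204 167 mm⁴.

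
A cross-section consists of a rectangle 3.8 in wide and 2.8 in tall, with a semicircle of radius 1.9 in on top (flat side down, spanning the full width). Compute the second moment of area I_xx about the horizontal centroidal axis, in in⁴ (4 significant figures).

Break the section into simple shapes (no overlaps), measuring from the bottom-left corner of the bounding box.
Rectangular body: 3.8 × 2.8, A = 10.64 in², y = 1.4 in, Ī = 6.95147 in⁴.
Semicircular cap: semicircle r = 1.9, A = 5.67057 in², y = 3.60639 in, Ī = 1.43036 in⁴.
Centroid: ȳ = ΣA·y / ΣA = 2.16708 in.
Transfer each piece to the horizontal centroidal axis using Ī + A·d² with d = y − 2.16708:
  rectangular body: d = -0.767077 in → contributes +13.2121 in⁴
  semicircular cap: d = 1.43931 in → contributes +13.1776 in⁴
Total I = 26.3897 in⁴.

I_xx ≈ 26.39 in⁴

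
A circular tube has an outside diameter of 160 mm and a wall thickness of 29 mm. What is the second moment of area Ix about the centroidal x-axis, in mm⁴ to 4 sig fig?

Split into non-overlapping primitives; take the origin at the lower-left of the bounding box.
Outer circle: ⌀160, A = 20106.2 mm², y = 80 mm, Ī = 32 169 909 mm⁴.
Bore (subtracted): ⌀102, A = 8171.28 mm², y = 80 mm, Ī = 5 313 376 mm⁴.
By symmetry the centroid is at mid-height, ȳ = 80 mm.
All pieces are centred on the centroidal x-axis, so I = ΣĪ (holes subtracted) = 26 856 532 mm⁴.

Ix ≈ 2.686 × 10⁷ mm⁴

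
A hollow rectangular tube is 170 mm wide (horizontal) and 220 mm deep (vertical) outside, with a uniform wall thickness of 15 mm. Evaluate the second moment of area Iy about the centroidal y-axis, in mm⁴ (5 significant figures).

Treat the section as a set of non-overlapping primitives; coordinates are from the bounding-box lower-left.
Outer rectangle: 170 × 220, A = 37 400 mm², x = 85 mm, Ī = 90 071 667 mm⁴.
Inner void (subtracted): 140 × 190, A = 26 600 mm², x = 85 mm, Ī = 43 446 667 mm⁴.
By symmetry the centroid is at mid-width, x̄ = 85 mm.
All pieces are centred on the centroidal y-axis, so I = ΣĪ (holes subtracted) = 46 625 000 mm⁴.

Iy ≈ 4.6625 × 10⁷ mm⁴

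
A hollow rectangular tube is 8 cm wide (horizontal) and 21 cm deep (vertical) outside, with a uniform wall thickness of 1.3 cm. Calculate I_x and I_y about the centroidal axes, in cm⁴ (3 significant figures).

I_x ≈ 3370 cm⁴, I_y ≈ 655 cm⁴

Decompose the section into non-overlapping parts with the origin at the bottom-left of its bounding rectangle.
Outer rectangle: 8 × 21, A = 168 cm², y = 10.5 cm, Ī = 6 174 cm⁴.
Inner void (subtracted): 5.4 × 18.4, A = 99.36 cm², y = 10.5 cm, Ī = 2803.3 cm⁴.
By symmetry the centroid is at mid-height, ȳ = 10.5 cm.
All pieces are centred on the centroidal x-axis, so I = ΣĪ (holes subtracted) = 3370.7 cm⁴.
Repeating about the centroidal y-axis gives I_y = 654.56 cm⁴.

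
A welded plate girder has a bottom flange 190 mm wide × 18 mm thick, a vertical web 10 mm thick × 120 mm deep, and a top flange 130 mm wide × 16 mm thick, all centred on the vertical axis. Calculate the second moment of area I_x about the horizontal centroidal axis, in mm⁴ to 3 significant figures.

Break the section into simple shapes (no overlaps), measuring from the bottom-left corner of the bounding box.
Bottom plate: 190 × 18, A = 3 420 mm², y = 9 mm, Ī = 92 340 mm⁴.
Web plate: 10 × 120, A = 1 200 mm², y = 78 mm, Ī = 1 440 000 mm⁴.
Top plate: 130 × 16, A = 2 080 mm², y = 146 mm, Ī = 44 373 mm⁴.
Centroid: ȳ = ΣA·y / ΣA = 63.89 mm.
Transfer each piece to the horizontal centroidal axis using Ī + A·d² with d = y − 63.89:
  bottom plate: d = -54.89 mm → contributes +10 396 331 mm⁴
  web plate: d = 14.11 mm → contributes +1 678 926 mm⁴
  top plate: d = 82.11 mm → contributes +14 067 995 mm⁴
Total I = 26 143 252 mm⁴.

I_x ≈ 2.61 × 10⁷ mm⁴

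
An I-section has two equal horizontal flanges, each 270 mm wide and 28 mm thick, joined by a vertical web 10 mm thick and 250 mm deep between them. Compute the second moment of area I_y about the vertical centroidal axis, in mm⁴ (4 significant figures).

Break the section into simple shapes (no overlaps), measuring from the bottom-left corner of the bounding box.
Bottom flange: 270 × 28, A = 7 560 mm², x = 135 mm, Ī = 45 927 000 mm⁴.
Web: 10 × 250, A = 2 500 mm², x = 135 mm, Ī = 20833.3 mm⁴.
Top flange: 270 × 28, A = 7 560 mm², x = 135 mm, Ī = 45 927 000 mm⁴.
By symmetry the centroid is at mid-width, x̄ = 135 mm.
All pieces are centred on the vertical centroidal axis, so I = ΣĪ = 91 874 833 mm⁴.

I_y ≈ 9.187 × 10⁷ mm⁴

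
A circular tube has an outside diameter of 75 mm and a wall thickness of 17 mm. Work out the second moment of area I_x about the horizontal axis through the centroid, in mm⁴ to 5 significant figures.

I_x ≈ 1.4144 × 10⁶ mm⁴

Split into non-overlapping primitives; take the origin at the lower-left of the bounding box.
Outer circle: ⌀75, A = 4417.865 mm², y = 37.5 mm, Ī = 1 553 156 mm⁴.
Bore (subtracted): ⌀41, A = 1320.254 mm², y = 37.5 mm, Ī = 138709.2 mm⁴.
By symmetry the centroid is at mid-height, ȳ = 37.5 mm.
All pieces are centred on the horizontal axis through the centroid, so I = ΣĪ (holes subtracted) = 1 414 446 mm⁴.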